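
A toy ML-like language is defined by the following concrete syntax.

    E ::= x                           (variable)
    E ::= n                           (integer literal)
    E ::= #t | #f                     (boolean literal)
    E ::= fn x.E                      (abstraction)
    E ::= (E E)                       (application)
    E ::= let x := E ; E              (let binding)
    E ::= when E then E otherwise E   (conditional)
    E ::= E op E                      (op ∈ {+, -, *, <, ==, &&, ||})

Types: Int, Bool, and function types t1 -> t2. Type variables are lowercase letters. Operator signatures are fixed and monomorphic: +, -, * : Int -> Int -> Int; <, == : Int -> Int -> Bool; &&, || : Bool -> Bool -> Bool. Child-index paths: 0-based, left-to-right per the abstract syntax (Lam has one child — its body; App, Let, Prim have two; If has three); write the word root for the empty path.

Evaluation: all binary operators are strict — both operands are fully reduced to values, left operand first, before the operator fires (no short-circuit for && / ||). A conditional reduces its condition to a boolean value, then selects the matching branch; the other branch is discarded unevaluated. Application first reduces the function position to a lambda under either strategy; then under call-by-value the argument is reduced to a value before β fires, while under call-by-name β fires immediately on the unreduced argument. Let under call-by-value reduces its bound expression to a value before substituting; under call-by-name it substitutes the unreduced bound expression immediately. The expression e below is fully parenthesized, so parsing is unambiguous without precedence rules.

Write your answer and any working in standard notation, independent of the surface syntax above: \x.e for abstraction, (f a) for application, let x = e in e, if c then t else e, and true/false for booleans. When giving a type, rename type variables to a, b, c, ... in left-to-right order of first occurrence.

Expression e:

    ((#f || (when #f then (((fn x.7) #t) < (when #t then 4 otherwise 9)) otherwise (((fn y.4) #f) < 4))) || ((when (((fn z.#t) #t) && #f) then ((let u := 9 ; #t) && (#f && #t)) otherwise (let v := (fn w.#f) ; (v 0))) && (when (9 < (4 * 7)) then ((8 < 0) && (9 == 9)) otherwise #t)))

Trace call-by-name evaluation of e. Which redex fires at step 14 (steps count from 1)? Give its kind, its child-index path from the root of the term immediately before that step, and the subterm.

Working:
step 0: ((false || (if false then (((\x.7) true) < (if true then 4 else 9)) else (((\y.4) false) < 4))) || ((if (((\z.true) true) && false) then ((let u = 9 in true) && (false && true)) else (let v = (\w.false) in (v 0))) && (if (9 < (4 * 7)) then ((8 < 0) && (9 == 9)) else true)))
step 1: [if@0.1] ((false || (((\y.4) false) < 4)) || ((if (((\z.true) true) && false) then ((let u = 9 in true) && (false && true)) else (let v = (\w.false) in (v 0))) && (if (9 < (4 * 7)) then ((8 < 0) && (9 == 9)) else true)))
step 2: [beta@0.1.0] ((false || (4 < 4)) || ((if (((\z.true) true) && false) then ((let u = 9 in true) && (false && true)) else (let v = (\w.false) in (v 0))) && (if (9 < (4 * 7)) then ((8 < 0) && (9 == 9)) else true)))
step 3: [delta@0.1] ((false || false) || ((if (((\z.true) true) && false) then ((let u = 9 in true) && (false && true)) else (let v = (\w.false) in (v 0))) && (if (9 < (4 * 7)) then ((8 < 0) && (9 == 9)) else true)))
step 4: [delta@0] (false || ((if (((\z.true) true) && false) then ((let u = 9 in true) && (false && true)) else (let v = (\w.false) in (v 0))) && (if (9 < (4 * 7)) then ((8 < 0) && (9 == 9)) else true)))
step 5: [beta@1.0.0.0] (false || ((if (true && false) then ((let u = 9 in true) && (false && true)) else (let v = (\w.false) in (v 0))) && (if (9 < (4 * 7)) then ((8 < 0) && (9 == 9)) else true)))
step 6: [delta@1.0.0] (false || ((if false then ((let u = 9 in true) && (false && true)) else (let v = (\w.false) in (v 0))) && (if (9 < (4 * 7)) then ((8 < 0) && (9 == 9)) else true)))
step 7: [if@1.0] (false || ((let v = (\w.false) in (v 0)) && (if (9 < (4 * 7)) then ((8 < 0) && (9 == 9)) else true)))
step 8: [let@1.0] (false || (((\w.false) 0) && (if (9 < (4 * 7)) then ((8 < 0) && (9 == 9)) else true)))
step 9: [beta@1.0] (false || (false && (if (9 < (4 * 7)) then ((8 < 0) && (9 == 9)) else true)))
step 10: [delta@1.1.0.1] (false || (false && (if (9 < 28) then ((8 < 0) && (9 == 9)) else true)))
step 11: [delta@1.1.0] (false || (false && (if true then ((8 < 0) && (9 == 9)) else true)))
step 12: [if@1.1] (false || (false && ((8 < 0) && (9 == 9))))
step 13: [delta@1.1.0] (false || (false && (false && (9 == 9))))
step 14: [delta@1.1.1] (false || (false && (false && true)))

Answer: delta at 1.1.1 : (9 == 9)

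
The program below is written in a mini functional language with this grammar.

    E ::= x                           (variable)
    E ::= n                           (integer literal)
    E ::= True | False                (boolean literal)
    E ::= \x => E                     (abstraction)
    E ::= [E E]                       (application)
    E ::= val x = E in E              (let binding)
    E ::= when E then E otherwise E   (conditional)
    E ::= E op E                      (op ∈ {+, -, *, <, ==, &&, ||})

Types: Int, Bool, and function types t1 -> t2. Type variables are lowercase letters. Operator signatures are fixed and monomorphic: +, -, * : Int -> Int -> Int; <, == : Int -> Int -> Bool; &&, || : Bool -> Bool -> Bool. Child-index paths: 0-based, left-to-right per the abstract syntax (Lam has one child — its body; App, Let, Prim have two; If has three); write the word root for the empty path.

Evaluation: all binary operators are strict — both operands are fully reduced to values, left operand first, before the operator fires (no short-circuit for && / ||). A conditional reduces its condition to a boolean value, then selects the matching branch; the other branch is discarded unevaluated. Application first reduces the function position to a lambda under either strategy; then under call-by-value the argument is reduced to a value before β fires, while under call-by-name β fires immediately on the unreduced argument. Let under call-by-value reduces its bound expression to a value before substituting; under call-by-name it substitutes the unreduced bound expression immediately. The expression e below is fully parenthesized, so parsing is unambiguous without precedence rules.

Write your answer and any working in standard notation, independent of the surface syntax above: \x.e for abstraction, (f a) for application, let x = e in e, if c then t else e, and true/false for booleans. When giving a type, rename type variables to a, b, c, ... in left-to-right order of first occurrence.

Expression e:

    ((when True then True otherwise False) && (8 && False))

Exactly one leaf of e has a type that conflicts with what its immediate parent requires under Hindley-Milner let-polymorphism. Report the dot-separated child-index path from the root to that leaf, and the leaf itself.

Answer: 1.0 : 8

Working:
  unify Bool ~ Bool
  unify Bool ~ Bool
  unify Bool ~ Bool
  unify Int ~ Bool
  FAIL: mismatch Int ~ Bool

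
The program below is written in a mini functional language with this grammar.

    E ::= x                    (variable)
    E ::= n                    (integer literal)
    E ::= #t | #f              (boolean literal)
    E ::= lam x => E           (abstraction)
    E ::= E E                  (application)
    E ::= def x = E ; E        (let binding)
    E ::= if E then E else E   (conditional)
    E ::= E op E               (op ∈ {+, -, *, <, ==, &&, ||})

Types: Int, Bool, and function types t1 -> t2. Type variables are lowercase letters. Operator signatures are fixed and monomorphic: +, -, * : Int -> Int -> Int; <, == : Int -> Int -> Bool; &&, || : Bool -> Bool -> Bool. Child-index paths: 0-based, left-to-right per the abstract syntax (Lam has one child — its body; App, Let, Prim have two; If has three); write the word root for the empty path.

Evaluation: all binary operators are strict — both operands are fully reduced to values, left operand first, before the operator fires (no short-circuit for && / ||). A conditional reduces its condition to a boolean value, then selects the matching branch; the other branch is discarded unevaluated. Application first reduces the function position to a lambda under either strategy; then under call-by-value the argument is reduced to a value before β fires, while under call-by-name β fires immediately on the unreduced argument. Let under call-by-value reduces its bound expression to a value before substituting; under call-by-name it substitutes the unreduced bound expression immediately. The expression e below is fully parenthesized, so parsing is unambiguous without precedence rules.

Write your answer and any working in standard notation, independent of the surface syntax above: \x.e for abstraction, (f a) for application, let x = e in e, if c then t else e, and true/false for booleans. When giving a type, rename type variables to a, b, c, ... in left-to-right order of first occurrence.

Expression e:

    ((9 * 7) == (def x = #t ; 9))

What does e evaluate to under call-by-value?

Trace:
step 0: ((9 * 7) == (let x = true in 9))
step 1: [delta@0] (63 == (let x = true in 9))
step 2: [let@1] (63 == 9)
step 3: [delta@root] false

Answer: false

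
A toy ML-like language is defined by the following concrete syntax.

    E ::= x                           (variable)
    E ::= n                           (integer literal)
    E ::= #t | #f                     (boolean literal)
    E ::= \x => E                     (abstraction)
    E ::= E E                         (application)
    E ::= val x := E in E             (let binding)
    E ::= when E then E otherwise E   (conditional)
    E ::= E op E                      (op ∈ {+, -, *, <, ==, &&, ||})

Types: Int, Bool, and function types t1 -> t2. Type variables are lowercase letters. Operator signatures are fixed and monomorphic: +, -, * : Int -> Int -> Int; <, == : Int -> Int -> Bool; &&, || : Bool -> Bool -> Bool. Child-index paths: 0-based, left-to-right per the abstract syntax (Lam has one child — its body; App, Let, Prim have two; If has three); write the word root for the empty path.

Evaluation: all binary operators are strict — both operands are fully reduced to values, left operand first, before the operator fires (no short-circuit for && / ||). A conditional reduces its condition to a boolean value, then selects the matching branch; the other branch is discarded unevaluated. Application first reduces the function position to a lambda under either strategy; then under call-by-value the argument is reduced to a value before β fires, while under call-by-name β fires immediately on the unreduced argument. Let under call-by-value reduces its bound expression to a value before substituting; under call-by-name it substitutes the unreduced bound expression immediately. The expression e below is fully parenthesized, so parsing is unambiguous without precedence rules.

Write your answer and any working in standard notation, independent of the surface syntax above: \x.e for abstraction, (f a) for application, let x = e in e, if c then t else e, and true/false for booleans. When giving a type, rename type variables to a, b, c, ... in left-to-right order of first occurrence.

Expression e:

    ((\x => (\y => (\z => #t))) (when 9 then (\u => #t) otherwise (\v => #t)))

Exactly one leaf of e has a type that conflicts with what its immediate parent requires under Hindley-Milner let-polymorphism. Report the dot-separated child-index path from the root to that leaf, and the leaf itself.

Answer: 1.0 : 9

Derivation:
\z._ : c -> Bool
\y._ : b -> c -> Bool
\x._ : a -> b -> c -> Bool
  unify Int ~ Bool
  FAIL: mismatch Int ~ Bool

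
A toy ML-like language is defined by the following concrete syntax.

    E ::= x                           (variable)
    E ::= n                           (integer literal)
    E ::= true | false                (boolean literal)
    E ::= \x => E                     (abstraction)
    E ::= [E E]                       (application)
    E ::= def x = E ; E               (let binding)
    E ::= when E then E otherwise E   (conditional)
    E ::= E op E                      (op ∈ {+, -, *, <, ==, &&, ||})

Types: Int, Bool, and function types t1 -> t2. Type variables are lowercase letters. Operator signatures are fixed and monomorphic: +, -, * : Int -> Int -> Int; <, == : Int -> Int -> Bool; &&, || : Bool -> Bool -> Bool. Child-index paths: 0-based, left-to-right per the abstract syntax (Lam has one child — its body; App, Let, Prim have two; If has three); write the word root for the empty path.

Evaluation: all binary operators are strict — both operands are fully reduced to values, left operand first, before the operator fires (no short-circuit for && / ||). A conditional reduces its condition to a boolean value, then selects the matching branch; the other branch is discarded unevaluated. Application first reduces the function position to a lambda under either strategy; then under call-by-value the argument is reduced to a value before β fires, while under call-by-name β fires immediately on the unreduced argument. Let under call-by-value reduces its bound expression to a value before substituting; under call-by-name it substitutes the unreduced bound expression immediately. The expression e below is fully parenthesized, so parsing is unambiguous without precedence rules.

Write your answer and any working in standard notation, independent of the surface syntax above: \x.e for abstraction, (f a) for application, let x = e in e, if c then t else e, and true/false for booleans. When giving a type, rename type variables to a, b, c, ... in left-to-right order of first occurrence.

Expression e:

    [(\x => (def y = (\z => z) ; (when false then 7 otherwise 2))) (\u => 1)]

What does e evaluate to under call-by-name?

Trace:
step 0: ((\x.(let y = (\z.z) in (if false then 7 else 2))) (\u.1))
step 1: [beta@root] (let y = (\z.z) in (if false then 7 else 2))
step 2: [let@root] (if false then 7 else 2)
step 3: [if@root] 2

Answer: 2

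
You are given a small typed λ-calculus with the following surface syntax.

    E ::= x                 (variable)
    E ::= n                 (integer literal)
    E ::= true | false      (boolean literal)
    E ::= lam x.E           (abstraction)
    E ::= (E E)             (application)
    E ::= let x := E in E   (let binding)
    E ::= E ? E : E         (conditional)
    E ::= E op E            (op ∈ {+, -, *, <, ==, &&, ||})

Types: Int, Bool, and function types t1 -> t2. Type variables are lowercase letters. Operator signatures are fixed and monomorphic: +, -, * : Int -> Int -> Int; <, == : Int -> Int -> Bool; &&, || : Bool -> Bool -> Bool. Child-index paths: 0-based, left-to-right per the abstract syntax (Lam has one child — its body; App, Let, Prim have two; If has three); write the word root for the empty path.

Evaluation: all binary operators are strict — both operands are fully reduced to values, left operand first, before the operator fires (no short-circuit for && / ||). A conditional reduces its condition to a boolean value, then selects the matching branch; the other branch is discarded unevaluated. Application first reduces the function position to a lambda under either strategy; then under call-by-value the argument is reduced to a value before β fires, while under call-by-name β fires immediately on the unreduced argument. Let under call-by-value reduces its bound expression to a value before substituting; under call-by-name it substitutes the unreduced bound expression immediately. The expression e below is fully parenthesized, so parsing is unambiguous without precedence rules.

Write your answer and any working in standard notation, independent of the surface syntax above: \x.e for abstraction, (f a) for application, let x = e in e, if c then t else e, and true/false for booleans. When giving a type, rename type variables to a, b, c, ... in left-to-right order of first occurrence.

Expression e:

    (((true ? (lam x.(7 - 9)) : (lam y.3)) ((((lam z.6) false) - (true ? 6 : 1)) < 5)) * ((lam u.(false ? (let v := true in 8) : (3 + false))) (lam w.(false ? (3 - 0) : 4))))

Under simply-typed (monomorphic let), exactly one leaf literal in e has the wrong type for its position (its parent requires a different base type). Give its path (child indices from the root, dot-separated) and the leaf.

Derivation:
  unify Bool ~ Bool
  unify Int ~ Int
  unify Int ~ Int
\x._ : a -> Int
\y._ : b -> Int
  unify a -> Int ~ b -> Int
  unify a ~ b
  unify Int ~ Int
\z._ : c -> Int
  unify c -> Int ~ Bool -> d
  unify c ~ Bool
  unify Int ~ d
_ _ : Int
  unify Int ~ Int
  unify Bool ~ Bool
  unify Int ~ Int
  unify Int ~ Int
  unify Int ~ Int
  unify Int ~ Int
  unify b -> Int ~ Bool -> e
  unify b ~ Bool
  unify Int ~ e
_ _ : Int
  unify Int ~ Int
  unify Bool ~ Bool
let v : Bool
  unify Int ~ Int
  unify Bool ~ Int
  FAIL: mismatch Bool ~ Int

Answer: 1.0.0.2.1 : false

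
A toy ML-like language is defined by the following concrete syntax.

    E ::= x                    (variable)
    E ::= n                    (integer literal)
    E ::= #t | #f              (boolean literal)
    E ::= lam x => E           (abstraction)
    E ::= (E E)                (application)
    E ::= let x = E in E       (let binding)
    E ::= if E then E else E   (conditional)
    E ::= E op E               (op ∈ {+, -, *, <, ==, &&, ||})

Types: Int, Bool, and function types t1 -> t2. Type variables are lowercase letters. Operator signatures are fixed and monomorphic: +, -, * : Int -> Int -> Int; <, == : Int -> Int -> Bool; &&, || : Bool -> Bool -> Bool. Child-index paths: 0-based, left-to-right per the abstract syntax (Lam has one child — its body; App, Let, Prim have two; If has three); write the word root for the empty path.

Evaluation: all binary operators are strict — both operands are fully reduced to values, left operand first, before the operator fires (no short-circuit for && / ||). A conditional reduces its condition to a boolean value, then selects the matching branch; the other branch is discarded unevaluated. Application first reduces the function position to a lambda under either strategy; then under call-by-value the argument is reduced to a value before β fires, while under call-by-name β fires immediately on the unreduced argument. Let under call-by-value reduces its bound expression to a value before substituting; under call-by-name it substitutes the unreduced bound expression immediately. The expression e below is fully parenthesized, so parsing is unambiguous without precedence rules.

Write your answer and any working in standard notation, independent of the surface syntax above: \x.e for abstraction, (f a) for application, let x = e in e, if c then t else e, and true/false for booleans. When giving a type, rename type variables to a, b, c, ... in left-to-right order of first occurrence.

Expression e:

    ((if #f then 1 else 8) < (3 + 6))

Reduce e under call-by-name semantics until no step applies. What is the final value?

Derivation:
step 0: ((if false then 1 else 8) < (3 + 6))
step 1: [if@0] (8 < (3 + 6))
step 2: [delta@1] (8 < 9)
step 3: [delta@root] true

Answer: true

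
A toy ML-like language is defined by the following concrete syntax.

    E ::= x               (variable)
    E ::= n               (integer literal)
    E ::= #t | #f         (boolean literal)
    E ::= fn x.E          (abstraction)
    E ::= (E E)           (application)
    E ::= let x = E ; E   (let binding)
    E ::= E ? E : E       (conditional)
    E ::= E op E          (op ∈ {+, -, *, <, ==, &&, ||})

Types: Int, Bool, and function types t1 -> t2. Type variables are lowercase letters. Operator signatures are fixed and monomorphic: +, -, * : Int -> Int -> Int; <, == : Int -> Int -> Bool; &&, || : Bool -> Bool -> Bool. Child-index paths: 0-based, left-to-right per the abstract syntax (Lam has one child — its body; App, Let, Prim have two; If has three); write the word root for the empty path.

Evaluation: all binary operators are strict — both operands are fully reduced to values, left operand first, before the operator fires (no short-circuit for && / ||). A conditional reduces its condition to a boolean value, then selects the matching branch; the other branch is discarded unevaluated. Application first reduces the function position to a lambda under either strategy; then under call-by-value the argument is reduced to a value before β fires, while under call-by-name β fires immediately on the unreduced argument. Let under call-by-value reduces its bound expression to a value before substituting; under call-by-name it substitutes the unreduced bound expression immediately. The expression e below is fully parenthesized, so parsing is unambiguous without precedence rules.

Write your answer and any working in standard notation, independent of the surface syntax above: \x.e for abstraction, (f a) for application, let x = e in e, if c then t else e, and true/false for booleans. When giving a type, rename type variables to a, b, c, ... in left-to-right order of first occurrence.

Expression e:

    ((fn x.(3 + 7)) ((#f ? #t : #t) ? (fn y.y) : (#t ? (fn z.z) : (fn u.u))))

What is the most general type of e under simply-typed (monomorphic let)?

Trace:
  unify Int ~ Int
  unify Int ~ Int
\x._ : a -> Int
  unify Bool ~ Bool
  unify Bool ~ Bool
  unify Bool ~ Bool
y : b
\y._ : b -> b
  unify Bool ~ Bool
z : c
\z._ : c -> c
u : d
\u._ : d -> d
  unify c -> c ~ d -> d
  unify c ~ d
  unify d ~ d
  unify b -> b ~ d -> d
  unify b ~ d
  unify d ~ d
  unify a -> Int ~ (d -> d) -> e
  unify a ~ d -> d
  unify Int ~ e
_ _ : Int

Answer: Int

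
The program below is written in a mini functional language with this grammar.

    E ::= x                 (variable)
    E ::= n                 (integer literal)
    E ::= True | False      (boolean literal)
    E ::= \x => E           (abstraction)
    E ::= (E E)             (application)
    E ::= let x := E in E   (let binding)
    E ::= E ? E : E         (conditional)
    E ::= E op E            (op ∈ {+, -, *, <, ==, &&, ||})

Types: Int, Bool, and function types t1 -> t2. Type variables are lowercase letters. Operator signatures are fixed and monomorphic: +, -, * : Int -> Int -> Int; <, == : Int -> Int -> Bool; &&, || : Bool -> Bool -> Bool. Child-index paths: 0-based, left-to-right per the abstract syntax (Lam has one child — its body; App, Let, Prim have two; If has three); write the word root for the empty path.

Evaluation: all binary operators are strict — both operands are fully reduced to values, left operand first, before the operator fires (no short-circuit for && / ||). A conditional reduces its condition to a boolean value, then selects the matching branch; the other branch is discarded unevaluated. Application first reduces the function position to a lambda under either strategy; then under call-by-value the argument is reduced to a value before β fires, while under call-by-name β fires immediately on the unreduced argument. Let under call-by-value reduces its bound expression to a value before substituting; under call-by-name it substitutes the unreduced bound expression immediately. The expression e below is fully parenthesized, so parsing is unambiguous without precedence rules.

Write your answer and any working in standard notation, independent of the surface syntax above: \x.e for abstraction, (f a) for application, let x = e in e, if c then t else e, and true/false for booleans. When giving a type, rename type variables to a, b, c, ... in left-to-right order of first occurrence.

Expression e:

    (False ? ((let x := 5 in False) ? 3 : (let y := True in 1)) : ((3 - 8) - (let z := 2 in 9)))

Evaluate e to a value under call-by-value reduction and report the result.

Working:
step 0: (if false then (if (let x = 5 in false) then 3 else (let y = true in 1)) else ((3 - 8) - (let z = 2 in 9)))
step 1: [if@root] ((3 - 8) - (let z = 2 in 9))
step 2: [delta@0] (-5 - (let z = 2 in 9))
step 3: [let@1] (-5 - 9)
step 4: [delta@root] -14

Answer: -14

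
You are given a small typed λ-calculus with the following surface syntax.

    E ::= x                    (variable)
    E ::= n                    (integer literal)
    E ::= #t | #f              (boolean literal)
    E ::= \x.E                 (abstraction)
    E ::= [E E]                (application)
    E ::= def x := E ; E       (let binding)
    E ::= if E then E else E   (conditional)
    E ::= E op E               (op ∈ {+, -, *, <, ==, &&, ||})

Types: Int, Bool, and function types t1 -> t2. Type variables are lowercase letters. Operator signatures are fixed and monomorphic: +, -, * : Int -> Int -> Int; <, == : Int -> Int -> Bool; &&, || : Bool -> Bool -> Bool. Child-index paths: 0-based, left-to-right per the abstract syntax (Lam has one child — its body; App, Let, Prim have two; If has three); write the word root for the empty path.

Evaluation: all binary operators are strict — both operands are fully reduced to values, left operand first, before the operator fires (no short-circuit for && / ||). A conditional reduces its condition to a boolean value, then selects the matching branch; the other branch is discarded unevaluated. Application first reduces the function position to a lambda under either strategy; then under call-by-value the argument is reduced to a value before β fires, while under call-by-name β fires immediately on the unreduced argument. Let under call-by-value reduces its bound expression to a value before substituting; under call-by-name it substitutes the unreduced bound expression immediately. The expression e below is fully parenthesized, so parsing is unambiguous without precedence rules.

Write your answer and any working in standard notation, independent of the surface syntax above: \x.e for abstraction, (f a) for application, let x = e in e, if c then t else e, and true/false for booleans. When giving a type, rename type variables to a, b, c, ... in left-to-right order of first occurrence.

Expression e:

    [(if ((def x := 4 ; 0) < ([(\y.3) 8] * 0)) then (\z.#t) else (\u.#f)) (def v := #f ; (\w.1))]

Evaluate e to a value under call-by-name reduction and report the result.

Answer: false

Derivation:
step 0: ((if ((let x = 4 in 0) < (((\y.3) 8) * 0)) then (\z.true) else (\u.false)) (let v = false in (\w.1)))
step 1: [let@0.0.0] ((if (0 < (((\y.3) 8) * 0)) then (\z.true) else (\u.false)) (let v = false in (\w.1)))
step 2: [beta@0.0.1.0] ((if (0 < (3 * 0)) then (\z.true) else (\u.false)) (let v = false in (\w.1)))
step 3: [delta@0.0.1] ((if (0 < 0) then (\z.true) else (\u.false)) (let v = false in (\w.1)))
step 4: [delta@0.0] ((if false then (\z.true) else (\u.false)) (let v = false in (\w.1)))
step 5: [if@0] ((\u.false) (let v = false in (\w.1)))
step 6: [beta@root] false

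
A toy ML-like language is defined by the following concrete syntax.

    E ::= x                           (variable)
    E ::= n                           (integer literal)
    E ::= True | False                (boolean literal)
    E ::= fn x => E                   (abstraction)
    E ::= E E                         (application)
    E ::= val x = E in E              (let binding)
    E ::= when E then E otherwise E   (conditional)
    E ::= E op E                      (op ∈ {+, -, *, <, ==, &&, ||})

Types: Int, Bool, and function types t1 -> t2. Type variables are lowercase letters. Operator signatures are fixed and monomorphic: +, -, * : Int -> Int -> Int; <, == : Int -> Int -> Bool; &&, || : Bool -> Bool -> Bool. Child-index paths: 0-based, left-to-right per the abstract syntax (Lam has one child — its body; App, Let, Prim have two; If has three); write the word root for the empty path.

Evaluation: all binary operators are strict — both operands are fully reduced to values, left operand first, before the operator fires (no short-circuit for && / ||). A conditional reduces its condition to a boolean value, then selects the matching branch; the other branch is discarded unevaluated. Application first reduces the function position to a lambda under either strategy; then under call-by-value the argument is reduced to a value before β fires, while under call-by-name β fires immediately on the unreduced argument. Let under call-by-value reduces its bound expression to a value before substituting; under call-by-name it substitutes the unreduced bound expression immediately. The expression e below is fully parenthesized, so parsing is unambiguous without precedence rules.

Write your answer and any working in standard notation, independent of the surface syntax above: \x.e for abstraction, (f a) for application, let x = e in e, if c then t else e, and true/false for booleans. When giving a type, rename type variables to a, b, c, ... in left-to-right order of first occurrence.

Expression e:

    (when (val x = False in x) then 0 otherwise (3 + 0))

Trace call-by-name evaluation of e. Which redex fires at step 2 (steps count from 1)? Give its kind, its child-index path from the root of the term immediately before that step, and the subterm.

Answer: if at root : (if false then 0 else (3 + 0))

Working:
step 0: (if (let x = false in x) then 0 else (3 + 0))
step 1: [let@0] (if false then 0 else (3 + 0))
step 2: [if@root] (3 + 0)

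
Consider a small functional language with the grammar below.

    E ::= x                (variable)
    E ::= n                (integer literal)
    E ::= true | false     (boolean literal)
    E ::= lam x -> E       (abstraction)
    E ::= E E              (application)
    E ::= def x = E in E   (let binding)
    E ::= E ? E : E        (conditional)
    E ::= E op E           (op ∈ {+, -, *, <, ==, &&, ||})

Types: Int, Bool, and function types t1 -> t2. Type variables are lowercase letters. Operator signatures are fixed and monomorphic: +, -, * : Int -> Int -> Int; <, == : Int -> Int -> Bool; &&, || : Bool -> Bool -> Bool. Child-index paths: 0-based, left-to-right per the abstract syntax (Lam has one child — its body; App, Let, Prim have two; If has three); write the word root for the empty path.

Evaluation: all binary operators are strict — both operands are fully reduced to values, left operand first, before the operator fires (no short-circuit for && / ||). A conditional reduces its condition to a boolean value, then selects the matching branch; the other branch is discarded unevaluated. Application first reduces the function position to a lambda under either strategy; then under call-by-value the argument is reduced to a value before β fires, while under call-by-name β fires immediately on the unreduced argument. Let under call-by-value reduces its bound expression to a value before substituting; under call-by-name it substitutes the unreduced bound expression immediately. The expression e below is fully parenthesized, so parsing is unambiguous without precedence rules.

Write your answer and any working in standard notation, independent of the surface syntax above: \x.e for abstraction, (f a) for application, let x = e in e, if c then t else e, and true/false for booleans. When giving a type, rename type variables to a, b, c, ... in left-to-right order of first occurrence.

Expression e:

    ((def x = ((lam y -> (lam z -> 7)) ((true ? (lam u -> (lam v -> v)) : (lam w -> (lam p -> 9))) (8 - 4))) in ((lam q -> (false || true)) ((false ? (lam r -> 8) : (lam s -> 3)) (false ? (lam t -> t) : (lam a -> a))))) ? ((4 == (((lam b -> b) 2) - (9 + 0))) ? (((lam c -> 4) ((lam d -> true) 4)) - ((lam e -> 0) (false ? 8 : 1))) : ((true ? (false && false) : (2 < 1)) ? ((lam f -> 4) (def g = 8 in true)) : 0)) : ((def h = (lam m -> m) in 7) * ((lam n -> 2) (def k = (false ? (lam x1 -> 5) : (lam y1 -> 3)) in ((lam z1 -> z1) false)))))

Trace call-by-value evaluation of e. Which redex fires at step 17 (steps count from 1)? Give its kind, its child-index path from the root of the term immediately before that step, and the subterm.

Trace:
step 0: (if (let x = ((\y.(\z.7)) ((if true then (\u.(\v.v)) else (\w.(\p.9))) (8 - 4))) in ((\q.(false || true)) ((if false then (\r.8) else (\s.3)) (if false then (\t.t) else (\a.a))))) then (if (4 == (((\b.b) 2) - (9 + 0))) then (((\c.4) ((\d.true) 4)) - ((\e.0) (if false then 8 else 1))) else (if (if true then (false && false) else (2 < 1)) then ((\f.4) (let g = 8 in true)) else 0)) else ((let h = (\m.m) in 7) * ((\n.2) (let k = (if false then (\x1.5) else (\y1.3)) in ((\z1.z1) false)))))
step 1: [if@0.0.1.0] (if (let x = ((\y.(\z.7)) ((\u.(\v.v)) (8 - 4))) in ((\q.(false || true)) ((if false then (\r.8) else (\s.3)) (if false then (\t.t) else (\a.a))))) then (if (4 == (((\b.b) 2) - (9 + 0))) then (((\c.4) ((\d.true) 4)) - ((\e.0) (if false then 8 else 1))) else (if (if true then (false && false) else (2 < 1)) then ((\f.4) (let g = 8 in true)) else 0)) else ((let h = (\m.m) in 7) * ((\n.2) (let k = (if false then (\x1.5) else (\y1.3)) in ((\z1.z1) false)))))
step 2: [delta@0.0.1.1] (if (let x = ((\y.(\z.7)) ((\u.(\v.v)) 4)) in ((\q.(false || true)) ((if false then (\r.8) else (\s.3)) (if false then (\t.t) else (\a.a))))) then (if (4 == (((\b.b) 2) - (9 + 0))) then (((\c.4) ((\d.true) 4)) - ((\e.0) (if false then 8 else 1))) else (if (if true then (false && false) else (2 < 1)) then ((\f.4) (let g = 8 in true)) else 0)) else ((let h = (\m.m) in 7) * ((\n.2) (let k = (if false then (\x1.5) else (\y1.3)) in ((\z1.z1) false)))))
step 3: [beta@0.0.1] (if (let x = ((\y.(\z.7)) (\v.v)) in ((\q.(false || true)) ((if false then (\r.8) else (\s.3)) (if false then (\t.t) else (\a.a))))) then (if (4 == (((\b.b) 2) - (9 + 0))) then (((\c.4) ((\d.true) 4)) - ((\e.0) (if false then 8 else 1))) else (if (if true then (false && false) else (2 < 1)) then ((\f.4) (let g = 8 in true)) else 0)) else ((let h = (\m.m) in 7) * ((\n.2) (let k = (if false then (\x1.5) else (\y1.3)) in ((\z1.z1) false)))))
step 4: [beta@0.0] (if (let x = (\z.7) in ((\q.(false || true)) ((if false then (\r.8) else (\s.3)) (if false then (\t.t) else (\a.a))))) then (if (4 == (((\b.b) 2) - (9 + 0))) then (((\c.4) ((\d.true) 4)) - ((\e.0) (if false then 8 else 1))) else (if (if true then (false && false) else (2 < 1)) then ((\f.4) (let g = 8 in true)) else 0)) else ((let h = (\m.m) in 7) * ((\n.2) (let k = (if false then (\x1.5) else (\y1.3)) in ((\z1.z1) false)))))
step 5: [let@0] (if ((\q.(false || true)) ((if false then (\r.8) else (\s.3)) (if false then (\t.t) else (\a.a)))) then (if (4 == (((\b.b) 2) - (9 + 0))) then (((\c.4) ((\d.true) 4)) - ((\e.0) (if false then 8 else 1))) else (if (if true then (false && false) else (2 < 1)) then ((\f.4) (let g = 8 in true)) else 0)) else ((let h = (\m.m) in 7) * ((\n.2) (let k = (if false then (\x1.5) else (\y1.3)) in ((\z1.z1) false)))))
step 6: [if@0.1.0] (if ((\q.(false || true)) ((\s.3) (if false then (\t.t) else (\a.a)))) then (if (4 == (((\b.b) 2) - (9 + 0))) then (((\c.4) ((\d.true) 4)) - ((\e.0) (if false then 8 else 1))) else (if (if true then (false && false) else (2 < 1)) then ((\f.4) (let g = 8 in true)) else 0)) else ((let h = (\m.m) in 7) * ((\n.2) (let k = (if false then (\x1.5) else (\y1.3)) in ((\z1.z1) false)))))
step 7: [if@0.1.1] (if ((\q.(false || true)) ((\s.3) (\a.a))) then (if (4 == (((\b.b) 2) - (9 + 0))) then (((\c.4) ((\d.true) 4)) - ((\e.0) (if false then 8 else 1))) else (if (if true then (false && false) else (2 < 1)) then ((\f.4) (let g = 8 in true)) else 0)) else ((let h = (\m.m) in 7) * ((\n.2) (let k = (if false then (\x1.5) else (\y1.3)) in ((\z1.z1) false)))))
step 8: [beta@0.1] (if ((\q.(false || true)) 3) then (if (4 == (((\b.b) 2) - (9 + 0))) then (((\c.4) ((\d.true) 4)) - ((\e.0) (if false then 8 else 1))) else (if (if true then (false && false) else (2 < 1)) then ((\f.4) (let g = 8 in true)) else 0)) else ((let h = (\m.m) in 7) * ((\n.2) (let k = (if false then (\x1.5) else (\y1.3)) in ((\z1.z1) false)))))
step 9: [beta@0] (if (false || true) then (if (4 == (((\b.b) 2) - (9 + 0))) then (((\c.4) ((\d.true) 4)) - ((\e.0) (if false then 8 else 1))) else (if (if true then (false && false) else (2 < 1)) then ((\f.4) (let g = 8 in true)) else 0)) else ((let h = (\m.m) in 7) * ((\n.2) (let k = (if false then (\x1.5) else (\y1.3)) in ((\z1.z1) false)))))
step 10: [delta@0] (if true then (if (4 == (((\b.b) 2) - (9 + 0))) then (((\c.4) ((\d.true) 4)) - ((\e.0) (if false then 8 else 1))) else (if (if true then (false && false) else (2 < 1)) then ((\f.4) (let g = 8 in true)) else 0)) else ((let h = (\m.m) in 7) * ((\n.2) (let k = (if false then (\x1.5) else (\y1.3)) in ((\z1.z1) false)))))
step 11: [if@root] (if (4 == (((\b.b) 2) - (9 + 0))) then (((\c.4) ((\d.true) 4)) - ((\e.0) (if false then 8 else 1))) else (if (if true then (false && false) else (2 < 1)) then ((\f.4) (let g = 8 in true)) else 0))
step 12: [beta@0.1.0] (if (4 == (2 - (9 + 0))) then (((\c.4) ((\d.true) 4)) - ((\e.0) (if false then 8 else 1))) else (if (if true then (false && false) else (2 < 1)) then ((\f.4) (let g = 8 in true)) else 0))
step 13: [delta@0.1.1] (if (4 == (2 - 9)) then (((\c.4) ((\d.true) 4)) - ((\e.0) (if false then 8 else 1))) else (if (if true then (false && false) else (2 < 1)) then ((\f.4) (let g = 8 in true)) else 0))
step 14: [delta@0.1] (if (4 == -7) then (((\c.4) ((\d.true) 4)) - ((\e.0) (if false then 8 else 1))) else (if (if true then (false && false) else (2 < 1)) then ((\f.4) (let g = 8 in true)) else 0))
step 15: [delta@0] (if false then (((\c.4) ((\d.true) 4)) - ((\e.0) (if false then 8 else 1))) else (if (if true then (false && false) else (2 < 1)) then ((\f.4) (let g = 8 in true)) else 0))
step 16: [if@root] (if (if true then (false && false) else (2 < 1)) then ((\f.4) (let g = 8 in true)) else 0)
step 17: [if@0] (if (false && false) then ((\f.4) (let g = 8 in true)) else 0)

Answer: if at 0 : (if true then (false && false) else (2 < 1))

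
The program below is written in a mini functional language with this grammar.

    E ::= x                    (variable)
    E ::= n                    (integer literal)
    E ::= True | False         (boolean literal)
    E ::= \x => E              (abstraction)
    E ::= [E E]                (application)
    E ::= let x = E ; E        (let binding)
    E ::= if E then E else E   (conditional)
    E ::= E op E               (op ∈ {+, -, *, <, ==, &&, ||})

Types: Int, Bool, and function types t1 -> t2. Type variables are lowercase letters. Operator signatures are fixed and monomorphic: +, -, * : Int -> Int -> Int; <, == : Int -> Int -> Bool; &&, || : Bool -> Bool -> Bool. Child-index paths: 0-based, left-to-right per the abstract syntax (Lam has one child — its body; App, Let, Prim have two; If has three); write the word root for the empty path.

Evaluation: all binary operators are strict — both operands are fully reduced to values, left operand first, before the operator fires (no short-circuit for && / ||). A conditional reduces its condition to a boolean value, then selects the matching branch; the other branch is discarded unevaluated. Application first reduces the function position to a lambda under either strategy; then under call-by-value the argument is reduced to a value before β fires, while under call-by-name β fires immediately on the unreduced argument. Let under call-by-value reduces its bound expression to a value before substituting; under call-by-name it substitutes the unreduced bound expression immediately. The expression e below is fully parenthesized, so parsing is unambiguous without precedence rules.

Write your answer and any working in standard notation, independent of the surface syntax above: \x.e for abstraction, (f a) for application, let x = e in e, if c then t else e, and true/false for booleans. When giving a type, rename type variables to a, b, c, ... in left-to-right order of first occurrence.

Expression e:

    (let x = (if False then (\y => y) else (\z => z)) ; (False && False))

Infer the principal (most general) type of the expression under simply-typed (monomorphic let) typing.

Answer: Bool

Trace:
  unify Bool ~ Bool
y : a
\y._ : a -> a
z : b
\z._ : b -> b
  unify a -> a ~ b -> b
  unify a ~ b
  unify b ~ b
let x : b -> b
  unify Bool ~ Bool
  unify Bool ~ Bool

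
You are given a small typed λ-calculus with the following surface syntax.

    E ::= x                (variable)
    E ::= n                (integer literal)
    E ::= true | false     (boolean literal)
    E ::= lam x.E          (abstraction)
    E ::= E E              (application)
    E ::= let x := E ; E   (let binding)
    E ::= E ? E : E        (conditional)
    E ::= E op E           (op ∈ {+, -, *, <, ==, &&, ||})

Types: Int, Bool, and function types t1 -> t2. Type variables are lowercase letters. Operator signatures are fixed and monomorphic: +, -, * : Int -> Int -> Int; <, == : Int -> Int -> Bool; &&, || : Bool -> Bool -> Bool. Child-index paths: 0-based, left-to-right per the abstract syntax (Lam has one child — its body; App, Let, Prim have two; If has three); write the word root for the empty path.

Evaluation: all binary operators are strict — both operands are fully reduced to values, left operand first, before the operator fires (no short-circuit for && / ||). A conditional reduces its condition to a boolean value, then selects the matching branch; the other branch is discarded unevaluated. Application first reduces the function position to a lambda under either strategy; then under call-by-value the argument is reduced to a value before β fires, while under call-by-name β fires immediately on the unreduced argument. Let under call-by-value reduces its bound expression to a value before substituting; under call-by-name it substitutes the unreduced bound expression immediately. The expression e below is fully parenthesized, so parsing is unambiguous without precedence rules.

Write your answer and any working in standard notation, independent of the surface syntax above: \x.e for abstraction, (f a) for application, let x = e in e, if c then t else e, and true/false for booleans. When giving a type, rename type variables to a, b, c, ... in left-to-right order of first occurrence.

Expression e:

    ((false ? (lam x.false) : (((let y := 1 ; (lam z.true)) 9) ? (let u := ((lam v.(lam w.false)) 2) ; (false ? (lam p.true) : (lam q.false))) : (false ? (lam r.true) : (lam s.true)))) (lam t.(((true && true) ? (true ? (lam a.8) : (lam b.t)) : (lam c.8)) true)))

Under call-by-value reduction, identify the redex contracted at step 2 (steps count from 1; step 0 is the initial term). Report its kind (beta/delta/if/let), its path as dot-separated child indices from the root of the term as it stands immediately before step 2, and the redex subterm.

Working:
step 0: ((if false then (\x.false) else (if ((let y = 1 in (\z.true)) 9) then (let u = ((\v.(\w.false)) 2) in (if false then (\p.true) else (\q.false))) else (if false then (\r.true) else (\s.true)))) (\t.((if (true && true) then (if true then (\a.8) else (\b.t)) else (\c.8)) true)))
step 1: [if@0] ((if ((let y = 1 in (\z.true)) 9) then (let u = ((\v.(\w.false)) 2) in (if false then (\p.true) else (\q.false))) else (if false then (\r.true) else (\s.true))) (\t.((if (true && true) then (if true then (\a.8) else (\b.t)) else (\c.8)) true)))
step 2: [let@0.0.0] ((if ((\z.true) 9) then (let u = ((\v.(\w.false)) 2) in (if false then (\p.true) else (\q.false))) else (if false then (\r.true) else (\s.true))) (\t.((if (true && true) then (if true then (\a.8) else (\b.t)) else (\c.8)) true)))

Answer: let at 0.0.0 : (let y = 1 in (\z.true))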